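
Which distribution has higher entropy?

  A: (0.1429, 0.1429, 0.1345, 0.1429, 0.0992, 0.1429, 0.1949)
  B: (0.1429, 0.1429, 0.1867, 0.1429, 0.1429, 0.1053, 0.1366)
B

Both distributions are close to uniform, making this a harder comparison.

H(A) = 2.7839 bits
H(B) = 2.7905 bits

The distribution closer to uniform has higher entropy.
Answer: B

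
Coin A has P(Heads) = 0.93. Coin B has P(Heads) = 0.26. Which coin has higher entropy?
B

For binary distributions, entropy is maximized at p=0.5 and decreases as p moves toward 0 or 1.

H(A) = H(0.93) = 0.3659 bits
H(B) = H(0.26) = 0.8267 bits

Distribution B (p=0.26) is closer to uniform (p=0.5), so it has higher entropy.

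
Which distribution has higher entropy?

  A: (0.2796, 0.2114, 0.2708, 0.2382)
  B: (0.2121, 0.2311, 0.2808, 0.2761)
A

Both distributions are close to uniform, making this a harder comparison.

H(A) = 1.9914 bits
H(B) = 1.9900 bits

The distribution closer to uniform has higher entropy.
Answer: A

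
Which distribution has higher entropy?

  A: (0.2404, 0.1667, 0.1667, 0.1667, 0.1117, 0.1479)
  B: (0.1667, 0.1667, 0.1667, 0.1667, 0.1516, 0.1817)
B

Both distributions are close to uniform, making this a harder comparison.

H(A) = 2.5479 bits
H(B) = 2.5830 bits

The distribution closer to uniform has higher entropy.
Answer: B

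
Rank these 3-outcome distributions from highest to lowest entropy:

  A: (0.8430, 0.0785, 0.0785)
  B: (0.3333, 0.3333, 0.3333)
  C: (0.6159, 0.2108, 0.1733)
B > C > A

Key insight: Entropy is maximized by uniform distributions and minimized by concentrated distributions.

- Uniform distributions have maximum entropy log₂(3) = 1.5850 bits
- The more "peaked" or concentrated a distribution, the lower its entropy

Entropies:
  H(A) = 0.7841 bits
  H(B) = 1.5850 bits
  H(C) = 1.3423 bits

Ranking: B > C > A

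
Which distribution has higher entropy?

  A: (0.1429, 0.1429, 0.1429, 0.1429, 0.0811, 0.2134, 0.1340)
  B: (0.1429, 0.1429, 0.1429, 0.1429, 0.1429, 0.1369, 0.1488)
B

Both distributions are close to uniform, making this a harder comparison.

H(A) = 2.7623 bits
H(B) = 2.8070 bits

The distribution closer to uniform has higher entropy.
Answer: B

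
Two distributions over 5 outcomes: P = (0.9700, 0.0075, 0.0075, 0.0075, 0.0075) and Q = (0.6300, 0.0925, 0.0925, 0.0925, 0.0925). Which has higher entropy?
Q

P is highly concentrated on one outcome (97%), making it nearly deterministic. Q spreads its mass more evenly (max 63%). The more spread-out distribution has higher entropy: H(P) ≈ 0.254 bits, H(Q) ≈ 1.691 bits.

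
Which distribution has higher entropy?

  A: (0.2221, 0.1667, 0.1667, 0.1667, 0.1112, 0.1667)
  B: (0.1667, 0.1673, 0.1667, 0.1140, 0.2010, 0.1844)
B

Both distributions are close to uniform, making this a harder comparison.

H(A) = 2.5578 bits
H(B) = 2.5654 bits

The distribution closer to uniform has higher entropy.
Answer: B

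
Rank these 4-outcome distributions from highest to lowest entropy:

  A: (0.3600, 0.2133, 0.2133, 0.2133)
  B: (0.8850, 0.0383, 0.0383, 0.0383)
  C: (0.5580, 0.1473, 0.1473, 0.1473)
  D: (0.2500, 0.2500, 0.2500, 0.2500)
D > A > C > B

Key insight: Entropy is maximized by uniform distributions and minimized by concentrated distributions.

Entropies:
  H(A) = 1.9571 bits
  H(B) = 0.6971 bits
  H(C) = 1.6908 bits
  H(D) = 2.0000 bits

Ranking: D > A > C > B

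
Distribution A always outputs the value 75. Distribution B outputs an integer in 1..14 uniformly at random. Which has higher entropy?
B

A is deterministic, so H(A) = 0. B is uniform over 14 outcomes, so H(B) = log₂(14) = 3.807 bits. Any distribution with genuine randomness has higher entropy than a deterministic one.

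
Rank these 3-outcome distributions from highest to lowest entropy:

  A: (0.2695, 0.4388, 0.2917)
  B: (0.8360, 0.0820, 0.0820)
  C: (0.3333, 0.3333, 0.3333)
C > A > B

Key insight: Entropy is maximized by uniform distributions and minimized by concentrated distributions.

- Uniform distributions have maximum entropy log₂(3) = 1.5850 bits
- The more "peaked" or concentrated a distribution, the lower its entropy

Entropies:
  H(A) = 1.5497 bits
  H(B) = 0.8078 bits
  H(C) = 1.5850 bits

Ranking: C > A > B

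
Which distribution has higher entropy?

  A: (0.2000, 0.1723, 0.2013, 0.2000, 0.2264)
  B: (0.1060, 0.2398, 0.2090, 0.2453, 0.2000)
A

Both distributions are close to uniform, making this a harder comparison.

H(A) = 2.3166 bits
H(B) = 2.2709 bits

The distribution closer to uniform has higher entropy.
Answer: A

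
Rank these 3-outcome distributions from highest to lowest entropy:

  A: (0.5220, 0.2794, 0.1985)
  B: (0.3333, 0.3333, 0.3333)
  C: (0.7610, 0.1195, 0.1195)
B > A > C

Key insight: Entropy is maximized by uniform distributions and minimized by concentrated distributions.

- Uniform distributions have maximum entropy log₂(3) = 1.5850 bits
- The more "peaked" or concentrated a distribution, the lower its entropy

Entropies:
  H(A) = 1.4666 bits
  H(B) = 1.5850 bits
  H(C) = 1.0324 bits

Ranking: B > A > C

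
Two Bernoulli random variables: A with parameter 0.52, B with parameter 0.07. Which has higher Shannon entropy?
A

For binary distributions, entropy is maximized at p=0.5 and decreases as p moves toward 0 or 1.

H(A) = H(0.52) = 0.9988 bits
H(B) = H(0.07) = 0.3659 bits

Distribution A (p=0.52) is closer to uniform (p=0.5), so it has higher entropy.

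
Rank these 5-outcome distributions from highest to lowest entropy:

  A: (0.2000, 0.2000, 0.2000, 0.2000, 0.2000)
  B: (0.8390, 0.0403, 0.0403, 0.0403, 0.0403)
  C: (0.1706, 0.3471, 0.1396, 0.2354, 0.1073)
A > C > B

Key insight: Entropy is maximized by uniform distributions and minimized by concentrated distributions.

- Uniform distributions have maximum entropy log₂(5) = 2.3219 bits
- The more "peaked" or concentrated a distribution, the lower its entropy

Entropies:
  H(A) = 2.3219 bits
  H(B) = 0.9587 bits
  H(C) = 2.1985 bits

Ranking: A > C > B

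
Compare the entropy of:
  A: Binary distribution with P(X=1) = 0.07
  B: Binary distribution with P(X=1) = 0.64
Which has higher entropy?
B

For binary distributions, entropy is maximized at p=0.5 and decreases as p moves toward 0 or 1.

H(A) = H(0.07) = 0.3659 bits
H(B) = H(0.64) = 0.9427 bits

Distribution B (p=0.64) is closer to uniform (p=0.5), so it has higher entropy.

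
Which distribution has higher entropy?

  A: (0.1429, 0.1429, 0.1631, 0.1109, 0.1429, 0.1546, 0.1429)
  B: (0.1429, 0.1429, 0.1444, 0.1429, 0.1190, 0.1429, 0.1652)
B

Both distributions are close to uniform, making this a harder comparison.

H(A) = 2.7991 bits
H(B) = 2.8019 bits

The distribution closer to uniform has higher entropy.
Answer: B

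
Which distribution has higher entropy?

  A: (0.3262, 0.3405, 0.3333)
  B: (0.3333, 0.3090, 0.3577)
A

Both distributions are close to uniform, making this a harder comparison.

H(A) = 1.5847 bits
H(B) = 1.5824 bits

The distribution closer to uniform has higher entropy.
Answer: A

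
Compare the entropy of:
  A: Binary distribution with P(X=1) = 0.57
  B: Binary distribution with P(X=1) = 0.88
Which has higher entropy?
A

For binary distributions, entropy is maximized at p=0.5 and decreases as p moves toward 0 or 1.

H(A) = H(0.57) = 0.9858 bits
H(B) = H(0.88) = 0.5294 bits

Distribution A (p=0.57) is closer to uniform (p=0.5), so it has higher entropy.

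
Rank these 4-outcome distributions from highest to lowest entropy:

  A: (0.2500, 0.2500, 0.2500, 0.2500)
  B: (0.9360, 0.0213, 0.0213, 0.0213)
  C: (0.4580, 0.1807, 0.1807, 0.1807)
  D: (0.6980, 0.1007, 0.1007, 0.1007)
A > C > D > B

Key insight: Entropy is maximized by uniform distributions and minimized by concentrated distributions.

Entropies:
  H(A) = 2.0000 bits
  H(B) = 0.4446 bits
  H(C) = 1.8540 bits
  H(D) = 1.3624 bits

Ranking: A > C > D > B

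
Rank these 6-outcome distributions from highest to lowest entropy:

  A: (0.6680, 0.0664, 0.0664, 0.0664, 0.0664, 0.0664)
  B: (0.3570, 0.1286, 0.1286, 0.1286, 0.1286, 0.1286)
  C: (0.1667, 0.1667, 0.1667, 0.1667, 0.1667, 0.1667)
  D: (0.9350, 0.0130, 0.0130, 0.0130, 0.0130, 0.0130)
C > B > A > D

Key insight: Entropy is maximized by uniform distributions and minimized by concentrated distributions.

Entropies:
  H(A) = 1.6878 bits
  H(B) = 2.4332 bits
  H(C) = 2.5850 bits
  H(D) = 0.4979 bits

Ranking: C > B > A > D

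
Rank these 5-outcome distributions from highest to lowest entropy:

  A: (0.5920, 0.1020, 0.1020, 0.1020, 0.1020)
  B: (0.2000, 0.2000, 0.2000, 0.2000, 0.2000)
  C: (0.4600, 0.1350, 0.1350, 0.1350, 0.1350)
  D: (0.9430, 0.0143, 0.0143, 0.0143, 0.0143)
B > C > A > D

Key insight: Entropy is maximized by uniform distributions and minimized by concentrated distributions.

Entropies:
  H(A) = 1.7914 bits
  H(B) = 2.3219 bits
  H(C) = 2.0754 bits
  H(D) = 0.4294 bits

Ranking: B > C > A > D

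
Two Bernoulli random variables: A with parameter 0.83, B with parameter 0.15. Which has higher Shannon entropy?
A

For binary distributions, entropy is maximized at p=0.5 and decreases as p moves toward 0 or 1.

H(A) = H(0.83) = 0.6577 bits
H(B) = H(0.15) = 0.6098 bits

Distribution A (p=0.83) is closer to uniform (p=0.5), so it has higher entropy.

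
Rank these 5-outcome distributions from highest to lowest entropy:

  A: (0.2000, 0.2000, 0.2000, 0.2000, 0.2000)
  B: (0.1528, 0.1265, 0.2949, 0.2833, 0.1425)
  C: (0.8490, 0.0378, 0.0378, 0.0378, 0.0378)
A > B > C

Key insight: Entropy is maximized by uniform distributions and minimized by concentrated distributions.

- Uniform distributions have maximum entropy log₂(5) = 2.3219 bits
- The more "peaked" or concentrated a distribution, the lower its entropy

Entropies:
  H(A) = 2.3219 bits
  H(B) = 2.2271 bits
  H(C) = 0.9143 bits

Ranking: A > B > C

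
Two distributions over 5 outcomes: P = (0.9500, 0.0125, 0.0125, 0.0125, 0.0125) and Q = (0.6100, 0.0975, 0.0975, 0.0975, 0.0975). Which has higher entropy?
Q

P is highly concentrated on one outcome (95%), making it nearly deterministic. Q spreads its mass more evenly (max 61%). The more spread-out distribution has higher entropy: H(P) ≈ 0.386 bits, H(Q) ≈ 1.745 bits.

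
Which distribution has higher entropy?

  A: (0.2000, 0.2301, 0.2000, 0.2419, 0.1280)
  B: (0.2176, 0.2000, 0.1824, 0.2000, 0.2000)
B

Both distributions are close to uniform, making this a harder comparison.

H(A) = 2.2914 bits
H(B) = 2.3197 bits

The distribution closer to uniform has higher entropy.
Answer: B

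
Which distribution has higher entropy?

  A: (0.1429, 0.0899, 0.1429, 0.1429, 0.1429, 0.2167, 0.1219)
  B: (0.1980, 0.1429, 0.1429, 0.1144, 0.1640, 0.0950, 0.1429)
B

Both distributions are close to uniform, making this a harder comparison.

H(A) = 2.7650 bits
H(B) = 2.7740 bits

The distribution closer to uniform has higher entropy.
Answer: B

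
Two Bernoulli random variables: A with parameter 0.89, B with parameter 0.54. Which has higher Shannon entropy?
B

For binary distributions, entropy is maximized at p=0.5 and decreases as p moves toward 0 or 1.

H(A) = H(0.89) = 0.4999 bits
H(B) = H(0.54) = 0.9954 bits

Distribution B (p=0.54) is closer to uniform (p=0.5), so it has higher entropy.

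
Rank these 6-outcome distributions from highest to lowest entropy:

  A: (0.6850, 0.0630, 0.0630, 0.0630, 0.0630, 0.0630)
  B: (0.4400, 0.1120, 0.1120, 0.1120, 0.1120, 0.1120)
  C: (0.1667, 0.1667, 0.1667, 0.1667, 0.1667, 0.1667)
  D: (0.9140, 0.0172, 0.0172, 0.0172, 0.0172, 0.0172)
C > B > A > D

Key insight: Entropy is maximized by uniform distributions and minimized by concentrated distributions.

Entropies:
  H(A) = 1.6303 bits
  H(B) = 2.2899 bits
  H(C) = 2.5850 bits
  H(D) = 0.6227 bits

Ranking: C > B > A > D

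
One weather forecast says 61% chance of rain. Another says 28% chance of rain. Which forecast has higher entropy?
61% forecast

Treat each forecast as a Bernoulli distribution. Binary entropy is maximized at p=0.5 and falls off symmetrically toward 0 or 1. The 61% forecast is closer to 50%, so it is more uncertain. H(61%) ≈ 0.965 bits, H(28%) ≈ 0.855 bits.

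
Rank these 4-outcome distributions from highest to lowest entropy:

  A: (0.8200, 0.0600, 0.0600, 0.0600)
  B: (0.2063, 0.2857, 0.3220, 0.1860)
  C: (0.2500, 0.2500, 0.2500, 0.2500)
C > B > A

Key insight: Entropy is maximized by uniform distributions and minimized by concentrated distributions.

- Uniform distributions have maximum entropy log₂(4) = 2.0000 bits
- The more "peaked" or concentrated a distribution, the lower its entropy

Entropies:
  H(A) = 0.9654 bits
  H(B) = 1.9639 bits
  H(C) = 2.0000 bits

Ranking: C > B > A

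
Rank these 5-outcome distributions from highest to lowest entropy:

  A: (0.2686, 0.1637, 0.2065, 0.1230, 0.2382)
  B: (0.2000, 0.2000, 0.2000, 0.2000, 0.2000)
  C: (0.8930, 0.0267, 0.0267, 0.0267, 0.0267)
B > A > C

Key insight: Entropy is maximized by uniform distributions and minimized by concentrated distributions.

- Uniform distributions have maximum entropy log₂(5) = 2.3219 bits
- The more "peaked" or concentrated a distribution, the lower its entropy

Entropies:
  H(A) = 2.2716 bits
  H(B) = 2.3219 bits
  H(C) = 0.7048 bits

Ranking: B > A > C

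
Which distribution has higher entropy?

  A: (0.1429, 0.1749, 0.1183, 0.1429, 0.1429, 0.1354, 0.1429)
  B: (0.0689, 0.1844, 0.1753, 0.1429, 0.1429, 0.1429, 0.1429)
A

Both distributions are close to uniform, making this a harder comparison.

H(A) = 2.7990 bits
H(B) = 2.7602 bits

The distribution closer to uniform has higher entropy.
Answer: A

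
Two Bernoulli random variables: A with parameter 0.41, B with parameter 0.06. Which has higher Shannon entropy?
A

For binary distributions, entropy is maximized at p=0.5 and decreases as p moves toward 0 or 1.

H(A) = H(0.41) = 0.9765 bits
H(B) = H(0.06) = 0.3274 bits

Distribution A (p=0.41) is closer to uniform (p=0.5), so it has higher entropy.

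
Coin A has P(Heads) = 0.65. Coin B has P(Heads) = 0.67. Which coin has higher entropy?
A

For binary distributions, entropy is maximized at p=0.5 and decreases as p moves toward 0 or 1.

H(A) = H(0.65) = 0.9341 bits
H(B) = H(0.67) = 0.9149 bits

Distribution A (p=0.65) is closer to uniform (p=0.5), so it has higher entropy.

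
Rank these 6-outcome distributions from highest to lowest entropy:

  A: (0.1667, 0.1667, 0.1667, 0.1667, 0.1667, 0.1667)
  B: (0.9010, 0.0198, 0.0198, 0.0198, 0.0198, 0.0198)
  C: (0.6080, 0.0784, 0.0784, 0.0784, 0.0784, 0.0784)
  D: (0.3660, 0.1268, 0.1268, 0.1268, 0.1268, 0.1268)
A > D > C > B

Key insight: Entropy is maximized by uniform distributions and minimized by concentrated distributions.

Entropies:
  H(A) = 2.5850 bits
  H(B) = 0.6957 bits
  H(C) = 1.8763 bits
  H(D) = 2.4197 bits

Ranking: A > D > C > B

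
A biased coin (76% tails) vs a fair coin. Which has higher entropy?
Fair coin

The fair coin is uniform (p=0.5), maximizing binary entropy at 1 bit. The biased coin has H(0.76) ≈ 0.795 bits — its outcome is more predictable, so its entropy is lower.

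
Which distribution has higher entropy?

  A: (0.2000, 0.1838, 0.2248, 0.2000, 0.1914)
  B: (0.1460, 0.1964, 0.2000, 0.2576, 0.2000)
A

Both distributions are close to uniform, making this a harder comparison.

H(A) = 2.3185 bits
H(B) = 2.2993 bits

The distribution closer to uniform has higher entropy.
Answer: A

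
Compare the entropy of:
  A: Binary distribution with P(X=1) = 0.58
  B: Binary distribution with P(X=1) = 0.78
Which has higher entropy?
A

For binary distributions, entropy is maximized at p=0.5 and decreases as p moves toward 0 or 1.

H(A) = H(0.58) = 0.9815 bits
H(B) = H(0.78) = 0.7602 bits

Distribution A (p=0.58) is closer to uniform (p=0.5), so it has higher entropy.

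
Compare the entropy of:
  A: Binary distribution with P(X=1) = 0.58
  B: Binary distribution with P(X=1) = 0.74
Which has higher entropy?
A

For binary distributions, entropy is maximized at p=0.5 and decreases as p moves toward 0 or 1.

H(A) = H(0.58) = 0.9815 bits
H(B) = H(0.74) = 0.8267 bits

Distribution A (p=0.58) is closer to uniform (p=0.5), so it has higher entropy.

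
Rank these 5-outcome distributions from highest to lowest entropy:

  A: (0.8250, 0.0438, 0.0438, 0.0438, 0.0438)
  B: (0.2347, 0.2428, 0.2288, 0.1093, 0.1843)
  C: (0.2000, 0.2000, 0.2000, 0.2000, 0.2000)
C > B > A

Key insight: Entropy is maximized by uniform distributions and minimized by concentrated distributions.

- Uniform distributions have maximum entropy log₂(5) = 2.3219 bits
- The more "peaked" or concentrated a distribution, the lower its entropy

Entropies:
  H(A) = 1.0190 bits
  H(B) = 2.2723 bits
  H(C) = 2.3219 bits

Ranking: C > B > A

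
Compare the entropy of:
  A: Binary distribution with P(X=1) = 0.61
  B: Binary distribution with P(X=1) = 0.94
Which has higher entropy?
A

For binary distributions, entropy is maximized at p=0.5 and decreases as p moves toward 0 or 1.

H(A) = H(0.61) = 0.9648 bits
H(B) = H(0.94) = 0.3274 bits

Distribution A (p=0.61) is closer to uniform (p=0.5), so it has higher entropy.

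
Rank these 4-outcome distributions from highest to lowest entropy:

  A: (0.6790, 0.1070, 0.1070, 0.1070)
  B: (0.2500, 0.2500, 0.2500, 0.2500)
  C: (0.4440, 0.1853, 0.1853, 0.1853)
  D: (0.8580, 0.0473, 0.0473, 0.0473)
B > C > A > D

Key insight: Entropy is maximized by uniform distributions and minimized by concentrated distributions.

Entropies:
  H(A) = 1.4142 bits
  H(B) = 2.0000 bits
  H(C) = 1.8722 bits
  H(D) = 0.8145 bits

Ranking: B > C > A > D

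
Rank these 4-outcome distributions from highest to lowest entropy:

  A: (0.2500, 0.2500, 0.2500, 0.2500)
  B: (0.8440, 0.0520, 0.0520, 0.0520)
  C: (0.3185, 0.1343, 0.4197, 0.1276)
A > C > B

Key insight: Entropy is maximized by uniform distributions and minimized by concentrated distributions.

- Uniform distributions have maximum entropy log₂(4) = 2.0000 bits
- The more "peaked" or concentrated a distribution, the lower its entropy

Entropies:
  H(A) = 2.0000 bits
  H(B) = 0.8719 bits
  H(C) = 1.8193 bits

Ranking: A > C > B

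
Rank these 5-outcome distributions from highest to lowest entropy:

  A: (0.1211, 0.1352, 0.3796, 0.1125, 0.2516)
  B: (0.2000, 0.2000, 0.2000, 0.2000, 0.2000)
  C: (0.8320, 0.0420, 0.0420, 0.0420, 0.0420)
B > A > C

Key insight: Entropy is maximized by uniform distributions and minimized by concentrated distributions.

- Uniform distributions have maximum entropy log₂(5) = 2.3219 bits
- The more "peaked" or concentrated a distribution, the lower its entropy

Entropies:
  H(A) = 2.1451 bits
  H(B) = 2.3219 bits
  H(C) = 0.9891 bits

Ranking: B > A > C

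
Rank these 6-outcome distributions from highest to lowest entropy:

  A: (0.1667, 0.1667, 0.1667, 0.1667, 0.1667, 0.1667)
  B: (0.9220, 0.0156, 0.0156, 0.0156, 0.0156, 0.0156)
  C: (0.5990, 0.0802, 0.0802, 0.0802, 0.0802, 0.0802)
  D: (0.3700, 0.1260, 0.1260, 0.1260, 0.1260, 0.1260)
A > D > C > B

Key insight: Entropy is maximized by uniform distributions and minimized by concentrated distributions.

Entropies:
  H(A) = 2.5850 bits
  H(B) = 0.5762 bits
  H(C) = 1.9026 bits
  H(D) = 2.4135 bits

Ranking: A > D > C > B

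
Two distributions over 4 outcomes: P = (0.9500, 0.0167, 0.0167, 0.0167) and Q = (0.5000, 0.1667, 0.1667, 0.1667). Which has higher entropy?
Q

P is highly concentrated on one outcome (95%), making it nearly deterministic. Q spreads its mass more evenly (max 50%). The more spread-out distribution has higher entropy: H(P) ≈ 0.366 bits, H(Q) ≈ 1.792 bits.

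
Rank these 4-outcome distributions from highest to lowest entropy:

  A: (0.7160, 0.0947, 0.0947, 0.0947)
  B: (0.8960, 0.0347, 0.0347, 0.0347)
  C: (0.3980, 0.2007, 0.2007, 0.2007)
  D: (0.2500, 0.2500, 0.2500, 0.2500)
D > C > A > B

Key insight: Entropy is maximized by uniform distributions and minimized by concentrated distributions.

Entropies:
  H(A) = 1.3110 bits
  H(B) = 0.6464 bits
  H(C) = 1.9239 bits
  H(D) = 2.0000 bits

Ranking: D > C > A > B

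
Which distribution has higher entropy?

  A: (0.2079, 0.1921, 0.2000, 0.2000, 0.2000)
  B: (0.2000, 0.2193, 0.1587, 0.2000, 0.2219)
A

Both distributions are close to uniform, making this a harder comparison.

H(A) = 2.3215 bits
H(B) = 2.3123 bits

The distribution closer to uniform has higher entropy.
Answer: A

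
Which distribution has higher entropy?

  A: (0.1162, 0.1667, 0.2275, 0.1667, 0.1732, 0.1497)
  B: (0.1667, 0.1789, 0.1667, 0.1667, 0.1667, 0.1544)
B

Both distributions are close to uniform, making this a harder comparison.

H(A) = 2.5568 bits
H(B) = 2.5837 bits

The distribution closer to uniform has higher entropy.
Answer: B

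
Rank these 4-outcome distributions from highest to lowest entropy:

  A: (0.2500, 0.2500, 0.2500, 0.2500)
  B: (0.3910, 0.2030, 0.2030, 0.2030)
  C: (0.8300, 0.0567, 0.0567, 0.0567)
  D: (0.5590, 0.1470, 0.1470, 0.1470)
A > B > D > C

Key insight: Entropy is maximized by uniform distributions and minimized by concentrated distributions.

Entropies:
  H(A) = 2.0000 bits
  H(B) = 1.9307 bits
  H(C) = 0.9271 bits
  H(D) = 1.6889 bits

Ranking: A > B > D > C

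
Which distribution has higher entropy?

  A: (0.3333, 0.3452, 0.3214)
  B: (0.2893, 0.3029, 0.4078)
A

Both distributions are close to uniform, making this a harder comparison.

H(A) = 1.5843 bits
H(B) = 1.5673 bits

The distribution closer to uniform has higher entropy.
Answer: A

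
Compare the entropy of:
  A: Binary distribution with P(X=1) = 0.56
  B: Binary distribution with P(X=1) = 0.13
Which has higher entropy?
A

For binary distributions, entropy is maximized at p=0.5 and decreases as p moves toward 0 or 1.

H(A) = H(0.56) = 0.9896 bits
H(B) = H(0.13) = 0.5574 bits

Distribution A (p=0.56) is closer to uniform (p=0.5), so it has higher entropy.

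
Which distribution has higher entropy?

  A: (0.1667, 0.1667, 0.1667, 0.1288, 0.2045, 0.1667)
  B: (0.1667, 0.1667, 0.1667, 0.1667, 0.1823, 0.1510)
B

Both distributions are close to uniform, making this a harder comparison.

H(A) = 2.5724 bits
H(B) = 2.5828 bits

The distribution closer to uniform has higher entropy.
Answer: B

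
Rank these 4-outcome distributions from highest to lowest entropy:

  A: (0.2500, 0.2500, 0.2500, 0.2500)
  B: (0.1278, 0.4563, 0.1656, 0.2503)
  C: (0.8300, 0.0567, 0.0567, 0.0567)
A > B > C

Key insight: Entropy is maximized by uniform distributions and minimized by concentrated distributions.

- Uniform distributions have maximum entropy log₂(4) = 2.0000 bits
- The more "peaked" or concentrated a distribution, the lower its entropy

Entropies:
  H(A) = 2.0000 bits
  H(B) = 1.8256 bits
  H(C) = 0.9271 bits

Ranking: A > B > C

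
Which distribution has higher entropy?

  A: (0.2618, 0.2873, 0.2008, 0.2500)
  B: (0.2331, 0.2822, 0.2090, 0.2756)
B

Both distributions are close to uniform, making this a harder comparison.

H(A) = 1.9883 bits
H(B) = 1.9893 bits

The distribution closer to uniform has higher entropy.
Answer: B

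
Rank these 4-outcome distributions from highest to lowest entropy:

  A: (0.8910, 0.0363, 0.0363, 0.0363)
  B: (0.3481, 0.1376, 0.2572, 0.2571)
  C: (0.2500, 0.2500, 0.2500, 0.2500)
C > B > A

Key insight: Entropy is maximized by uniform distributions and minimized by concentrated distributions.

- Uniform distributions have maximum entropy log₂(4) = 2.0000 bits
- The more "peaked" or concentrated a distribution, the lower its entropy

Entropies:
  H(A) = 0.6697 bits
  H(B) = 1.9313 bits
  H(C) = 2.0000 bits

Ranking: C > B > A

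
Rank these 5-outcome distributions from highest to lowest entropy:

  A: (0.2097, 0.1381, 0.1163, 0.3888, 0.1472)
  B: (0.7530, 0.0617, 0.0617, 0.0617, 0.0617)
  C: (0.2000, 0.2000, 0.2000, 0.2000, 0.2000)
C > A > B

Key insight: Entropy is maximized by uniform distributions and minimized by concentrated distributions.

- Uniform distributions have maximum entropy log₂(5) = 2.3219 bits
- The more "peaked" or concentrated a distribution, the lower its entropy

Entropies:
  H(A) = 2.1647 bits
  H(B) = 1.3005 bits
  H(C) = 2.3219 bits

Ranking: C > A > B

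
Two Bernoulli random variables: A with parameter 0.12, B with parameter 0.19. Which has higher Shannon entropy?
B

For binary distributions, entropy is maximized at p=0.5 and decreases as p moves toward 0 or 1.

H(A) = H(0.12) = 0.5294 bits
H(B) = H(0.19) = 0.7015 bits

Distribution B (p=0.19) is closer to uniform (p=0.5), so it has higher entropy.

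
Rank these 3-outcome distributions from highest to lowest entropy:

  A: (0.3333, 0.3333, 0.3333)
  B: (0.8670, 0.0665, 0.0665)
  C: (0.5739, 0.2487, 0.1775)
A > C > B

Key insight: Entropy is maximized by uniform distributions and minimized by concentrated distributions.

- Uniform distributions have maximum entropy log₂(3) = 1.5850 bits
- The more "peaked" or concentrated a distribution, the lower its entropy

Entropies:
  H(A) = 1.5850 bits
  H(B) = 0.6986 bits
  H(C) = 1.4017 bits

Ranking: A > C > B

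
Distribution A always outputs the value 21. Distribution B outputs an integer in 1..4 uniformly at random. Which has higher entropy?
B

A is deterministic, so H(A) = 0. B is uniform over 4 outcomes, so H(B) = log₂(4) = 2.000 bits. Any distribution with genuine randomness has higher entropy than a deterministic one.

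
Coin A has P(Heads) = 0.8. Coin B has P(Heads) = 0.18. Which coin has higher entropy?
A

For binary distributions, entropy is maximized at p=0.5 and decreases as p moves toward 0 or 1.

H(A) = H(0.8) = 0.7219 bits
H(B) = H(0.18) = 0.6801 bits

Distribution A (p=0.8) is closer to uniform (p=0.5), so it has higher entropy.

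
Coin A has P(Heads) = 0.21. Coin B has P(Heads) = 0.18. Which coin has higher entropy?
A

For binary distributions, entropy is maximized at p=0.5 and decreases as p moves toward 0 or 1.

H(A) = H(0.21) = 0.7415 bits
H(B) = H(0.18) = 0.6801 bits

Distribution A (p=0.21) is closer to uniform (p=0.5), so it has higher entropy.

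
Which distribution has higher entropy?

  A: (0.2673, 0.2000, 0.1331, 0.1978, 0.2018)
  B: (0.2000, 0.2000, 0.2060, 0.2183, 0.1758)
B

Both distributions are close to uniform, making this a harder comparison.

H(A) = 2.2888 bits
H(B) = 2.3184 bits

The distribution closer to uniform has higher entropy.
Answer: B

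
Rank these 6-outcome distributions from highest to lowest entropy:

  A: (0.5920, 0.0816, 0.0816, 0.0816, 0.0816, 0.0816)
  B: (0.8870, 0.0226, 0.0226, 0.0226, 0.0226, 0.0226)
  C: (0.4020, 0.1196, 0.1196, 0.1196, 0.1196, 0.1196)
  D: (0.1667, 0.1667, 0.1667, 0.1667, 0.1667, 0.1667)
D > C > A > B

Key insight: Entropy is maximized by uniform distributions and minimized by concentrated distributions.

Entropies:
  H(A) = 1.9228 bits
  H(B) = 0.7713 bits
  H(C) = 2.3606 bits
  H(D) = 2.5850 bits

Ranking: D > C > A > B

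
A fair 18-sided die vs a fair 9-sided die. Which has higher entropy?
18-sided die

Both are uniform distributions; for uniform over n outcomes, H = log₂(n). H(18-sided) = log₂(18) = 4.170 bits and H(9-sided) = log₂(9) = 3.170 bits. More outcomes in a uniform distribution means higher entropy.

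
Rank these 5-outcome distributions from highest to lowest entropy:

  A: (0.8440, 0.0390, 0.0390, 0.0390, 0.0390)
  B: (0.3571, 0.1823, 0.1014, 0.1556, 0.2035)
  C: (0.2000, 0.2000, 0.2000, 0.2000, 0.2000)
C > B > A

Key insight: Entropy is maximized by uniform distributions and minimized by concentrated distributions.

- Uniform distributions have maximum entropy log₂(5) = 2.3219 bits
- The more "peaked" or concentrated a distribution, the lower its entropy

Entropies:
  H(A) = 0.9367 bits
  H(B) = 2.1981 bits
  H(C) = 2.3219 bits

Ranking: C > B > A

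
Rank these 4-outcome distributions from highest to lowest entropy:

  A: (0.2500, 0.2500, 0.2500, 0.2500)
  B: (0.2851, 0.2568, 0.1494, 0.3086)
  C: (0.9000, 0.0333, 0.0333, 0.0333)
A > B > C

Key insight: Entropy is maximized by uniform distributions and minimized by concentrated distributions.

- Uniform distributions have maximum entropy log₂(4) = 2.0000 bits
- The more "peaked" or concentrated a distribution, the lower its entropy

Entropies:
  H(A) = 2.0000 bits
  H(B) = 1.9531 bits
  H(C) = 0.6275 bits

Ranking: A > B > C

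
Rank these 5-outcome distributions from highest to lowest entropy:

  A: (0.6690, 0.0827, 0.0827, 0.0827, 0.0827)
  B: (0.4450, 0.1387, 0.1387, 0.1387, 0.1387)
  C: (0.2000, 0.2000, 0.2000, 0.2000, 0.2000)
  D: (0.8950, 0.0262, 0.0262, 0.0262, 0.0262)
C > B > A > D

Key insight: Entropy is maximized by uniform distributions and minimized by concentrated distributions.

Entropies:
  H(A) = 1.5779 bits
  H(B) = 2.1013 bits
  H(C) = 2.3219 bits
  H(D) = 0.6946 bits

Ranking: C > B > A > D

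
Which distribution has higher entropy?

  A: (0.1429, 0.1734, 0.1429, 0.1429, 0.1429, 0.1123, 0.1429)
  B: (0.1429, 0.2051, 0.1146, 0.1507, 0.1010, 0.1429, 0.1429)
A

Both distributions are close to uniform, making this a harder comparison.

H(A) = 2.7979 bits
H(B) = 2.7756 bits

The distribution closer to uniform has higher entropy.
Answer: A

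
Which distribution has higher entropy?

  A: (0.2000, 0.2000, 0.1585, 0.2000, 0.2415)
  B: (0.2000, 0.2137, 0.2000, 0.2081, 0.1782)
B

Both distributions are close to uniform, making this a harder comparison.

H(A) = 2.3094 bits
H(B) = 2.3193 bits

The distribution closer to uniform has higher entropy.
Answer: B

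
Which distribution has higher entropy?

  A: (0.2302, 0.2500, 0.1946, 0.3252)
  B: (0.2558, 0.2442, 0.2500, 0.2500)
B

Both distributions are close to uniform, making this a harder comparison.

H(A) = 1.9744 bits
H(B) = 1.9998 bits

The distribution closer to uniform has higher entropy.
Answer: B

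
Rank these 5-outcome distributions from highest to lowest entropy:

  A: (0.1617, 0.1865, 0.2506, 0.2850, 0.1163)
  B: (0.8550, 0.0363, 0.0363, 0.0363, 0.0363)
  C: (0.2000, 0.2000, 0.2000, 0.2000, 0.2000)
C > A > B

Key insight: Entropy is maximized by uniform distributions and minimized by concentrated distributions.

- Uniform distributions have maximum entropy log₂(5) = 2.3219 bits
- The more "peaked" or concentrated a distribution, the lower its entropy

Entropies:
  H(A) = 2.2542 bits
  H(B) = 0.8872 bits
  H(C) = 2.3219 bits

Ranking: C > A > B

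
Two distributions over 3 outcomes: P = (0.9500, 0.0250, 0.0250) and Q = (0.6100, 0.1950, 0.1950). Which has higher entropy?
Q

P is highly concentrated on one outcome (95%), making it nearly deterministic. Q spreads its mass more evenly (max 61%). The more spread-out distribution has higher entropy: H(P) ≈ 0.336 bits, H(Q) ≈ 1.355 bits.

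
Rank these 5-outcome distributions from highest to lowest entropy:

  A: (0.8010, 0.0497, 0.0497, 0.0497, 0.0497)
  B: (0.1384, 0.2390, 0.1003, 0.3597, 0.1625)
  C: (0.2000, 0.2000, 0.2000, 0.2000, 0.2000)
C > B > A

Key insight: Entropy is maximized by uniform distributions and minimized by concentrated distributions.

- Uniform distributions have maximum entropy log₂(5) = 2.3219 bits
- The more "peaked" or concentrated a distribution, the lower its entropy

Entropies:
  H(A) = 1.1179 bits
  H(B) = 2.1778 bits
  H(C) = 2.3219 bits

Ranking: C > B > A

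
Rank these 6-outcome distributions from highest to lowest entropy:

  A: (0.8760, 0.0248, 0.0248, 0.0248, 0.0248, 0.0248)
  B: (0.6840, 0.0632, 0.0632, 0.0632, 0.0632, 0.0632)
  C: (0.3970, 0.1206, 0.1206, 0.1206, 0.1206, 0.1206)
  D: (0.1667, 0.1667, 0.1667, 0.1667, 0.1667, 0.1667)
D > C > B > A

Key insight: Entropy is maximized by uniform distributions and minimized by concentrated distributions.

Entropies:
  H(A) = 0.8287 bits
  H(B) = 1.6337 bits
  H(C) = 2.3693 bits
  H(D) = 2.5850 bits

Ranking: D > C > B > A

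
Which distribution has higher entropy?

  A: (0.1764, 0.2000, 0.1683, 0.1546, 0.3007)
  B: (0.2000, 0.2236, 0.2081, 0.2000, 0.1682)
B

Both distributions are close to uniform, making this a harder comparison.

H(A) = 2.2763 bits
H(B) = 2.3159 bits

The distribution closer to uniform has higher entropy.
Answer: B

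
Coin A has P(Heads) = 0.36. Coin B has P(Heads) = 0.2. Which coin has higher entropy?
A

For binary distributions, entropy is maximized at p=0.5 and decreases as p moves toward 0 or 1.

H(A) = H(0.36) = 0.9427 bits
H(B) = H(0.2) = 0.7219 bits

Distribution A (p=0.36) is closer to uniform (p=0.5), so it has higher entropy.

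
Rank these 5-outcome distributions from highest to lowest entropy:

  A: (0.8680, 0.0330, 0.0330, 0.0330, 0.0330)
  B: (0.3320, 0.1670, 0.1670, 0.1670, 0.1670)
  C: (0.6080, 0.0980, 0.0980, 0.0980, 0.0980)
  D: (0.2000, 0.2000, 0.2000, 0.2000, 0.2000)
D > B > C > A

Key insight: Entropy is maximized by uniform distributions and minimized by concentrated distributions.

Entropies:
  H(A) = 0.8269 bits
  H(B) = 2.2530 bits
  H(C) = 1.7501 bits
  H(D) = 2.3219 bits

Ranking: D > B > C > A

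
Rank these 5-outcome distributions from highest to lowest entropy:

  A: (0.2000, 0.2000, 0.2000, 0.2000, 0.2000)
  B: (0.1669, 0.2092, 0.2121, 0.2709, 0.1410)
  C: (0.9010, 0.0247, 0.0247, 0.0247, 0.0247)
A > B > C

Key insight: Entropy is maximized by uniform distributions and minimized by concentrated distributions.

- Uniform distributions have maximum entropy log₂(5) = 2.3219 bits
- The more "peaked" or concentrated a distribution, the lower its entropy

Entropies:
  H(A) = 2.3219 bits
  H(B) = 2.2866 bits
  H(C) = 0.6638 bits

Ranking: A > B > C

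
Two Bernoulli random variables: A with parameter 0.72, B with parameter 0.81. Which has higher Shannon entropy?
A

For binary distributions, entropy is maximized at p=0.5 and decreases as p moves toward 0 or 1.

H(A) = H(0.72) = 0.8555 bits
H(B) = H(0.81) = 0.7015 bits

Distribution A (p=0.72) is closer to uniform (p=0.5), so it has higher entropy.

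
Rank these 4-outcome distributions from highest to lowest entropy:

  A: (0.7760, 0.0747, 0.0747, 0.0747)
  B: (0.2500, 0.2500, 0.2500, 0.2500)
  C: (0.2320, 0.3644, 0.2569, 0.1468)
B > C > A

Key insight: Entropy is maximized by uniform distributions and minimized by concentrated distributions.

- Uniform distributions have maximum entropy log₂(4) = 2.0000 bits
- The more "peaked" or concentrated a distribution, the lower its entropy

Entropies:
  H(A) = 1.1224 bits
  H(B) = 2.0000 bits
  H(C) = 1.9297 bits

Ranking: B > C > A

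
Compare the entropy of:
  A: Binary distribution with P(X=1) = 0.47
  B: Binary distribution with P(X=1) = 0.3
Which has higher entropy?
A

For binary distributions, entropy is maximized at p=0.5 and decreases as p moves toward 0 or 1.

H(A) = H(0.47) = 0.9974 bits
H(B) = H(0.3) = 0.8813 bits

Distribution A (p=0.47) is closer to uniform (p=0.5), so it has higher entropy.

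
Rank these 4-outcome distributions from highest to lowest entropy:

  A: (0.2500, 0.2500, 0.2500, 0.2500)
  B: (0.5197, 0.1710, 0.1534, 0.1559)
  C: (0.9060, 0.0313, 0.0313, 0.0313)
A > B > C

Key insight: Entropy is maximized by uniform distributions and minimized by concentrated distributions.

- Uniform distributions have maximum entropy log₂(4) = 2.0000 bits
- The more "peaked" or concentrated a distribution, the lower its entropy

Entropies:
  H(A) = 2.0000 bits
  H(B) = 1.7593 bits
  H(C) = 0.5987 bits

Ranking: A > B > C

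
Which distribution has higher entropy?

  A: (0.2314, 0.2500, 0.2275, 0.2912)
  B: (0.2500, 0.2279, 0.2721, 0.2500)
B

Both distributions are close to uniform, making this a harder comparison.

H(A) = 1.9928 bits
H(B) = 1.9972 bits

The distribution closer to uniform has higher entropy.
Answer: B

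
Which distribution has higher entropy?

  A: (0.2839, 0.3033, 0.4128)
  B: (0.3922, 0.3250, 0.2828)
B

Both distributions are close to uniform, making this a harder comparison.

H(A) = 1.5647 bits
H(B) = 1.5719 bits

The distribution closer to uniform has higher entropy.
Answer: B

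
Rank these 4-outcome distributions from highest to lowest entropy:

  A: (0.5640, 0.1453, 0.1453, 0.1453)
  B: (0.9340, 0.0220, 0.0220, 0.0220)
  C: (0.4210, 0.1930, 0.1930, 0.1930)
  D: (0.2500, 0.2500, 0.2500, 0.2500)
D > C > A > B

Key insight: Entropy is maximized by uniform distributions and minimized by concentrated distributions.

Entropies:
  H(A) = 1.6792 bits
  H(B) = 0.4554 bits
  H(C) = 1.8996 bits
  H(D) = 2.0000 bits

Ranking: D > C > A > B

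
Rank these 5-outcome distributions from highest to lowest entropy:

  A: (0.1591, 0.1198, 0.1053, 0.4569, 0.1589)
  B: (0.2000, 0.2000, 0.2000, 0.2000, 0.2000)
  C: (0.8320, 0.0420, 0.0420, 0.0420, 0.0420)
B > A > C

Key insight: Entropy is maximized by uniform distributions and minimized by concentrated distributions.

- Uniform distributions have maximum entropy log₂(5) = 2.3219 bits
- The more "peaked" or concentrated a distribution, the lower its entropy

Entropies:
  H(A) = 2.0686 bits
  H(B) = 2.3219 bits
  H(C) = 0.9891 bits

Ranking: B > A > C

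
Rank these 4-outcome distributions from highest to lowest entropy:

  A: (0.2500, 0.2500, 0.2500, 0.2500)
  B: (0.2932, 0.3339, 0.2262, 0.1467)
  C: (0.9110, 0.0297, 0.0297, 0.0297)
A > B > C

Key insight: Entropy is maximized by uniform distributions and minimized by concentrated distributions.

- Uniform distributions have maximum entropy log₂(4) = 2.0000 bits
- The more "peaked" or concentrated a distribution, the lower its entropy

Entropies:
  H(A) = 2.0000 bits
  H(B) = 1.9386 bits
  H(C) = 0.5742 bits

Ranking: A > B > C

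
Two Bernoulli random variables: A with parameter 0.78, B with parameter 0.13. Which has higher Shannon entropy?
A

For binary distributions, entropy is maximized at p=0.5 and decreases as p moves toward 0 or 1.

H(A) = H(0.78) = 0.7602 bits
H(B) = H(0.13) = 0.5574 bits

Distribution A (p=0.78) is closer to uniform (p=0.5), so it has higher entropy.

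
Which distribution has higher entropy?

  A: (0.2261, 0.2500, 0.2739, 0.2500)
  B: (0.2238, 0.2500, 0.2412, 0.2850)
A

Both distributions are close to uniform, making this a harder comparison.

H(A) = 1.9967 bits
H(B) = 1.9944 bits

The distribution closer to uniform has higher entropy.
Answer: A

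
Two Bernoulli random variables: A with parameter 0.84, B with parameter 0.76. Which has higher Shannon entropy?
B

For binary distributions, entropy is maximized at p=0.5 and decreases as p moves toward 0 or 1.

H(A) = H(0.84) = 0.6343 bits
H(B) = H(0.76) = 0.7950 bits

Distribution B (p=0.76) is closer to uniform (p=0.5), so it has higher entropy.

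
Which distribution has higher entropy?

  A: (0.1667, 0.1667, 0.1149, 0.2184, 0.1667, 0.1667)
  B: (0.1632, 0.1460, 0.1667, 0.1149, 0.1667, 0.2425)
A

Both distributions are close to uniform, making this a harder comparison.

H(A) = 2.5614 bits
H(B) = 2.5482 bits

The distribution closer to uniform has higher entropy.
Answer: A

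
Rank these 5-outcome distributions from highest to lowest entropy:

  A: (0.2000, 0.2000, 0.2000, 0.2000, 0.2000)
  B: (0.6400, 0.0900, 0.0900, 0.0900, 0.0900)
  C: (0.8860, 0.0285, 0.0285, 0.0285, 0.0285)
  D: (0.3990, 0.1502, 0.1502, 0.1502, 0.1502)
A > D > B > C

Key insight: Entropy is maximized by uniform distributions and minimized by concentrated distributions.

Entropies:
  H(A) = 2.3219 bits
  H(B) = 1.6627 bits
  H(C) = 0.7399 bits
  H(D) = 2.1724 bits

Ranking: A > D > B > C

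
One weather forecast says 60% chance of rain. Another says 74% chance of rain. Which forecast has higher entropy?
60% forecast

Treat each forecast as a Bernoulli distribution. Binary entropy is maximized at p=0.5 and falls off symmetrically toward 0 or 1. The 60% forecast is closer to 50%, so it is more uncertain. H(60%) ≈ 0.971 bits, H(74%) ≈ 0.827 bits.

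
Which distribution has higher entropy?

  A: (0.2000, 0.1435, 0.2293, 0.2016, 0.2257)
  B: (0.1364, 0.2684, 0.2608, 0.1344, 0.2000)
A

Both distributions are close to uniform, making this a harder comparison.

H(A) = 2.3039 bits
H(B) = 2.2605 bits

The distribution closer to uniform has higher entropy.
Answer: A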